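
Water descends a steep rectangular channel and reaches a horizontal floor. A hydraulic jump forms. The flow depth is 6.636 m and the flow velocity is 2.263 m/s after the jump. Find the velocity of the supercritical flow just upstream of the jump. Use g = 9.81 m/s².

Fr₂ = V₂/√(g·y₂) = 2.263/√(9.81×6.636) = 0.2805.
Applying the sequent-depth relation in reverse, y₁/y₂ = ½[√(1 + 8Fr₂²) − 1] = ½[√1.6293 − 1] = 0.1382.
y₁ = 0.1382 × 6.636 = 0.9173 m.
V₁ = q/y₁ = 15.02/0.9173 = 16.37 m/s.

V₁ = 16.37 m/s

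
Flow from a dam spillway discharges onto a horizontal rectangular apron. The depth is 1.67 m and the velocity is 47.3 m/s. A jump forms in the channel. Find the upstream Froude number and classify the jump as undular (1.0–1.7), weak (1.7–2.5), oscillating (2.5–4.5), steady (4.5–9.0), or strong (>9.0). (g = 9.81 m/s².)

Fr₁ = 11.7; strong jump

Fr₁ = V₁/√(g·y₁) = 47.3/√(9.81×1.67) = 11.7.
Fr₁ = 11.7 lies in the strong range.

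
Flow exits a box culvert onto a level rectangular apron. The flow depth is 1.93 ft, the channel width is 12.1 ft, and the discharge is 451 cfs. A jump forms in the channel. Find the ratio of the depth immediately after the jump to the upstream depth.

q = Q/b = 451/12.1 = 37.3 ft²/s; V₁ = q/y₁ = 19.3 ft/s. Fr₁ = V₁/√(g·y₁) = 2.45.
Bélanger equation: y₂/y₁ = ½[√(1 + 8Fr₁²) − 1] = ½[√49.01 − 1] = 3.00.

y₂/y₁ = 3.00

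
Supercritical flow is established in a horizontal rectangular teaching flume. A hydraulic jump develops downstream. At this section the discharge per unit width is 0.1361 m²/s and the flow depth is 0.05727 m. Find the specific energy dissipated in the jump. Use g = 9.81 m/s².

V₁ = q/y₁ = 0.1361/0.05727 = 2.376 m/s. Fr₁ = V₁/√(g·y₁) = 2.376/√(9.81×0.05727) = 3.171.
Sequent-depth ratio: y₂/y₁ = ½[√(1 + 8Fr₁²) − 1] = ½[√81.418 − 1] = 4.012.
y₂ = 4.012 × 0.05727 = 0.2297 m.
V₂ = q/y₂ = 0.1361/0.2297 = 0.5924 m/s. E₁ = y₁ + V₁²/2g = 0.3451 m; E₂ = y₂ + V₂²/2g = 0.2476 m. ΔE = E₁ − E₂ = 0.09749 m.

ΔE = 0.09749 m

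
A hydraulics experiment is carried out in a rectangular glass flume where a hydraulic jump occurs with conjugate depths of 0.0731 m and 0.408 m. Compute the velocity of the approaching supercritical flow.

V₁ = 3.63 m/s

For a rectangular channel the momentum equation gives q² = ½·g·y₁·y₂·(y₁ + y₂) = ½×9.81×0.0731×0.408×0.481 = 0.0704.
q = √0.0704 = 0.265 m²/s.
V₁ = q/y₁ = 0.265/0.0731 = 3.63 m/s.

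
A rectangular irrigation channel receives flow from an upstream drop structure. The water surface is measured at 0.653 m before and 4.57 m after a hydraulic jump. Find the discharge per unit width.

For a rectangular channel the momentum equation gives q² = ½·g·y₁·y₂·(y₁ + y₂) = ½×9.81×0.653×4.57×5.22 = 76.5.
q = √76.5 = 8.74 m²/s.

q = 8.74 m²/s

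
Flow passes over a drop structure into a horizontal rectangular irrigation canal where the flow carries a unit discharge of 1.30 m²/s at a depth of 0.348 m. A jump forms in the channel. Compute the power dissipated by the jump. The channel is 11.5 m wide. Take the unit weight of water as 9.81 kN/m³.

V₁ = q/y₁ = 1.30/0.348 = 3.74 m/s. Fr₁ = V₁/√(g·y₁) = 3.74/√(9.81×0.348) = 2.02.
Bélanger equation: y₂/y₁ = ½[√(1 + 8Fr₁²) − 1] = ½[√33.70 − 1] = 2.40.
y₂ = 2.40 × 0.348 = 0.836 m.
Head loss: ΔE = (y₂ − y₁)³/(4y₁y₂) = (0.836 − 0.348)³/(4×0.348×0.836) = 0.116/1.16 = 0.0999 m.
Q = q·b = 1.30 × 11.5 = 15.0 m³/s. P = γ·Q·ΔE = 9.81 × 15.0 × 0.0999 = 14.7 kW.

P = 14.7 kW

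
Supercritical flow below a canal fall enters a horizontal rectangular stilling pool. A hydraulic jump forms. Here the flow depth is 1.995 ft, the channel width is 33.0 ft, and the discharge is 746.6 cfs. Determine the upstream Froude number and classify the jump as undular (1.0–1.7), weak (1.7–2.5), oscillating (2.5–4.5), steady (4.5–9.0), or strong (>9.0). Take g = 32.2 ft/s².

Fr₁ = 1.415; undular jump

q = Q/b = 746.6/33.0 = 22.62 ft²/s; V₁ = q/y₁ = 11.34 ft/s. Fr₁ = V₁/√(g·y₁) = 1.415.
Fr₁ = 1.415 lies in the undular range.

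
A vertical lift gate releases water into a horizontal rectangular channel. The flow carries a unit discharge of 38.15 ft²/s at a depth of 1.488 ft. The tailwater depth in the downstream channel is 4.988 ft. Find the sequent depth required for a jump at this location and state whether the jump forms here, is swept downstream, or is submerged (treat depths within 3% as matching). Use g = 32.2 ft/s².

y₂ = 7.086 ft; the jump is swept downstream

V₁ = q/y₁ = 38.15/1.488 = 25.64 ft/s. Fr₁ = V₁/√(g·y₁) = 25.64/√(32.2×1.488) = 3.704.
Bélanger equation: y₂/y₁ = ½[√(1 + 8Fr₁²) − 1] = ½[√110.75 − 1] = 4.762.
y₂ = 4.762 × 1.488 = 7.086 ft.
Tailwater y_tw = 4.988 ft: y_tw < y₂, so the jump is swept downstream.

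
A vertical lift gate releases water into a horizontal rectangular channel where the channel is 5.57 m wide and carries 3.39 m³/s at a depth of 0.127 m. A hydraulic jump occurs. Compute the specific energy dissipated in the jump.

q = Q/b = 3.39/5.57 = 0.609 m²/s; V₁ = q/y₁ = 4.79 m/s. Fr₁ = V₁/√(g·y₁) = 4.29.
By Bélanger, y₂/y₁ = ½[√(1 + 8Fr₁²) − 1] = ½[√148.5 − 1] = 5.59.
y₂ = 5.59 × 0.127 = 0.710 m.
V₂ = q/y₂ = 0.609/0.710 = 0.857 m/s. E₁ = y₁ + V₁²/2g = 1.30 m; E₂ = y₂ + V₂²/2g = 0.748 m. ΔE = E₁ − E₂ = 0.550 m.

ΔE = 0.550 m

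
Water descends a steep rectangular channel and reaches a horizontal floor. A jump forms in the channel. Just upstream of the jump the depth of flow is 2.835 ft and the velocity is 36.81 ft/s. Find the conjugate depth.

Fr₁ = V₁/√(g·y₁) = 36.81/√(32.2×2.835) = 3.853.
Bélanger equation: y₂/y₁ = ½[√(1 + 8Fr₁²) − 1] = ½[√119.74 − 1] = 4.971.
y₂ = 4.971 × 2.835 = 14.09 ft.

y₂ = 14.09 ft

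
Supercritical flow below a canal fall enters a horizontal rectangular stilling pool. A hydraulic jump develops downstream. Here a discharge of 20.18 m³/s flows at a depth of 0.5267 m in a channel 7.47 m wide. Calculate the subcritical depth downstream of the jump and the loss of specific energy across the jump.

q = Q/b = 20.18/7.47 = 2.701 m²/s; V₁ = q/y₁ = 5.129 m/s. Fr₁ = V₁/√(g·y₁) = 2.256.
Bélanger equation: y₂/y₁ = ½[√(1 + 8Fr₁²) − 1] = ½[√41.732 − 1] = 2.730.
y₂ = 2.730 × 0.5267 = 1.438 m.
Head loss: ΔE = (y₂ − y₁)³/(4y₁y₂) = (1.438 − 0.5267)³/(4×0.5267×1.438) = 0.7565/3.029 = 0.2497 m.

y₂ = 1.438 m; ΔE = 0.2497 m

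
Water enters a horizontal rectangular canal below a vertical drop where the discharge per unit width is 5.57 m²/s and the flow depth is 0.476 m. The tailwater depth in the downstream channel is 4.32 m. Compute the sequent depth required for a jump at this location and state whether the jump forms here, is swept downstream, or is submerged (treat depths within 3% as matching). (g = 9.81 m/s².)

V₁ = q/y₁ = 5.57/0.476 = 11.7 m/s. Fr₁ = V₁/√(g·y₁) = 11.7/√(9.81×0.476) = 5.42.
Sequent-depth ratio: y₂/y₁ = ½[√(1 + 8Fr₁²) − 1] = ½[√235.6 − 1] = 7.17.
y₂ = 7.17 × 0.476 = 3.42 m.
Tailwater y_tw = 4.32 m: y_tw > y₂, so the jump is submerged.

y₂ = 3.42 m; the jump is submerged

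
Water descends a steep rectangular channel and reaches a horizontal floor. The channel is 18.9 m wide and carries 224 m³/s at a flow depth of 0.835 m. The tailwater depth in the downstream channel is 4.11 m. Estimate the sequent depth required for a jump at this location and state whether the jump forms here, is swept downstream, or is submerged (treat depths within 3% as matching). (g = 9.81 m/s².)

y₂ = 5.45 m; the jump is swept downstream

q = Q/b = 224/18.9 = 11.9 m²/s; V₁ = q/y₁ = 14.2 m/s. Fr₁ = V₁/√(g·y₁) = 4.96.
Bélanger equation: y₂/y₁ = ½[√(1 + 8Fr₁²) − 1] = ½[√197.8 − 1] = 6.53.
y₂ = 6.53 × 0.835 = 5.45 m.
Tailwater y_tw = 4.11 m: y_tw < y₂, so the jump is swept downstream.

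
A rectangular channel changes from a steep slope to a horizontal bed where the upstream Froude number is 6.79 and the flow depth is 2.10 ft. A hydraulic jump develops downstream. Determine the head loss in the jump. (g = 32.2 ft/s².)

ΔE = 30.8 ft

Fr₁ = 6.79 (given).
Conjugate-depth relation: y₂/y₁ = ½[√(1 + 8Fr₁²) − 1] = ½[√369.8 − 1] = 9.12.
y₂ = 9.12 × 2.10 = 19.1 ft.
Head loss: ΔE = (y₂ − y₁)³/(4y₁y₂) = (19.1 − 2.10)³/(4×2.10×19.1) = 4950/161 = 30.8 ft.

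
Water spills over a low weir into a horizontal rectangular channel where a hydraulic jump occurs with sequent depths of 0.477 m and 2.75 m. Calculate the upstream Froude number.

For a rectangular channel the momentum equation gives q² = ½·g·y₁·y₂·(y₁ + y₂) = ½×9.81×0.477×2.75×3.23 = 20.8.
q = √20.8 = 4.56 m²/s.
V₁ = q/y₁ = 9.55 m/s; Fr₁ = V₁/√(g·y₁) = 4.42.

Fr₁ = 4.42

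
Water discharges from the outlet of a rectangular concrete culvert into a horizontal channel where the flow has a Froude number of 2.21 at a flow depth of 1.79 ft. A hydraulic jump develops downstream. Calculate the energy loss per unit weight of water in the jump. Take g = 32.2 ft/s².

Fr₁ = 2.21 (given).
From the momentum equation for a rectangular channel, y₂/y₁ = ½[√(1 + 8Fr₁²) − 1] = ½[√40.07 − 1] = 2.67.
y₂ = 2.67 × 1.79 = 4.77 ft.
V₁ = Fr₁·√(g·y₁) = 2.21×√(32.2×1.79) = 16.8 ft/s; q = V₁·y₁ = 30.0 ft²/s. V₂ = q/y₂ = 30.0/4.77 = 6.30 ft/s. E₁ = y₁ + V₁²/2g = 6.16 ft; E₂ = y₂ + V₂²/2g = 5.39 ft. ΔE = E₁ − E₂ = 0.775 ft.

ΔE = 0.775 ft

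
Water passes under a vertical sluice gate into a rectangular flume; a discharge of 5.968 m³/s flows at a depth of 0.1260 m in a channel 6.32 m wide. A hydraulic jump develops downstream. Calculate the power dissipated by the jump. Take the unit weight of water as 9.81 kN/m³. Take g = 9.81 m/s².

q = Q/b = 5.968/6.32 = 0.9443 m²/s; V₁ = q/y₁ = 7.494 m/s. Fr₁ = V₁/√(g·y₁) = 6.741.
Sequent-depth ratio: y₂/y₁ = ½[√(1 + 8Fr₁²) − 1] = ½[√364.52 − 1] = 9.046.
y₂ = 9.046 × 0.1260 = 1.140 m.
Head loss: ΔE = (y₂ − y₁)³/(4y₁y₂) = (1.140 − 0.1260)³/(4×0.1260×1.140) = 1.042/0.5745 = 1.814 m.
P = γ·Q·ΔE = 9.81 × 5.968 × 1.814 = 106.2 kW.

P = 106.2 kW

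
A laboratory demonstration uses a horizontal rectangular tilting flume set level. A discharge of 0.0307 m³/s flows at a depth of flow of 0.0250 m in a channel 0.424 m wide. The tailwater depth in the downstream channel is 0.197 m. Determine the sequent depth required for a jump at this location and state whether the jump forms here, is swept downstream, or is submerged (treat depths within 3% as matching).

y₂ = 0.195 m; the jump forms here

q = Q/b = 0.0307/0.424 = 0.0724 m²/s; V₁ = q/y₁ = 2.90 m/s. Fr₁ = V₁/√(g·y₁) = 5.85.
From the momentum equation for a rectangular channel, y₂/y₁ = ½[√(1 + 8Fr₁²) − 1] = ½[√274.6 − 1] = 7.79.
y₂ = 7.79 × 0.0250 = 0.195 m.
Tailwater y_tw = 0.197 m: y_tw ≈ y₂, so the jump forms here.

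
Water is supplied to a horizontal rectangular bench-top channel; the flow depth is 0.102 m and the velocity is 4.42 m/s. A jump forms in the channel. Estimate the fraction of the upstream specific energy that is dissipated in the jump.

Fr₁ = V₁/√(g·y₁) = 4.42/√(9.81×0.102) = 4.42.
From the momentum equation for a rectangular channel, y₂/y₁ = ½[√(1 + 8Fr₁²) − 1] = ½[√157.2 − 1] = 5.77.
y₂ = 5.77 × 0.102 = 0.588 m.
E₁ = y₁ + V₁²/2g = 1.10 m. ΔE = (y₂ − y₁)³/(4y₁y₂) = 0.479 m. ΔE/E₁ = 0.479/1.10 = 0.437.

ΔE/E₁ = 0.437 (43.7%)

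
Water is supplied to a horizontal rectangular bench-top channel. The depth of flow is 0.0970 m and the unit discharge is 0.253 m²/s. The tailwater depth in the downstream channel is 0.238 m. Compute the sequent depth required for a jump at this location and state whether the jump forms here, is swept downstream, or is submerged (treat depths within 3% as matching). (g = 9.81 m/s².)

y₂ = 0.321 m; the jump is swept downstream

V₁ = q/y₁ = 0.253/0.0970 = 2.61 m/s. Fr₁ = V₁/√(g·y₁) = 2.61/√(9.81×0.0970) = 2.67.
From the momentum equation for a rectangular channel, y₂/y₁ = ½[√(1 + 8Fr₁²) − 1] = ½[√58.19 − 1] = 3.31.
y₂ = 3.31 × 0.0970 = 0.321 m.
Tailwater y_tw = 0.238 m: y_tw < y₂, so the jump is swept downstream.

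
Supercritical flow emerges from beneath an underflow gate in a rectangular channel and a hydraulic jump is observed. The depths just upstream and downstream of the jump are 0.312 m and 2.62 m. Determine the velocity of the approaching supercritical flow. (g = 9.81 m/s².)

V₁ = 11.0 m/s

For a rectangular channel the momentum equation gives q² = ½·g·y₁·y₂·(y₁ + y₂) = ½×9.81×0.312×2.62×2.93 = 11.8.
q = √11.8 = 3.43 m²/s.
V₁ = q/y₁ = 3.43/0.312 = 11.0 m/s.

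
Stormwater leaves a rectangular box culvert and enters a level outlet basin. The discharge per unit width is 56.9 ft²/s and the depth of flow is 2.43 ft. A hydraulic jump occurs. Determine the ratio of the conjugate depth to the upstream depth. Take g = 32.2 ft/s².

y₂/y₁ = 3.28

V₁ = q/y₁ = 56.9/2.43 = 23.4 ft/s. Fr₁ = V₁/√(g·y₁) = 23.4/√(32.2×2.43) = 2.65.
Bélanger equation: y₂/y₁ = ½[√(1 + 8Fr₁²) − 1] = ½[√57.06 − 1] = 3.28.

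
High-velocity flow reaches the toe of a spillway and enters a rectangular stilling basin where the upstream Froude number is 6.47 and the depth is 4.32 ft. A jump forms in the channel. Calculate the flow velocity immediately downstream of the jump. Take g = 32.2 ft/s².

Fr₁ = 6.47 (given).
Conjugate-depth relation: y₂/y₁ = ½[√(1 + 8Fr₁²) − 1] = ½[√335.9 − 1] = 8.66.
y₂ = 8.66 × 4.32 = 37.4 ft.
V₁ = Fr₁·√(g·y₁) = 6.47×√(32.2×4.32) = 76.3 ft/s; q = V₁·y₁ = 330 ft²/s.
V₂ = q/y₂ = 330/37.4 = 8.81 ft/s.

V₂ = 8.81 ft/s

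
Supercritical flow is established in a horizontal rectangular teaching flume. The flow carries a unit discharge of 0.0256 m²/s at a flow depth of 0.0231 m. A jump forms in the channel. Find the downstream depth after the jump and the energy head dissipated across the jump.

V₁ = q/y₁ = 0.0256/0.0231 = 1.11 m/s. Fr₁ = V₁/√(g·y₁) = 1.11/√(9.81×0.0231) = 2.33.
From the momentum equation for a rectangular channel, y₂/y₁ = ½[√(1 + 8Fr₁²) − 1] = ½[√44.36 − 1] = 2.83.
y₂ = 2.83 × 0.0231 = 0.0654 m.
V₂ = q/y₂ = 0.0256/0.0654 = 0.392 m/s. E₁ = y₁ + V₁²/2g = 0.0857 m; E₂ = y₂ + V₂²/2g = 0.0732 m. ΔE = E₁ − E₂ = 0.0125 m.

y₂ = 0.0654 m; ΔE = 0.0125 m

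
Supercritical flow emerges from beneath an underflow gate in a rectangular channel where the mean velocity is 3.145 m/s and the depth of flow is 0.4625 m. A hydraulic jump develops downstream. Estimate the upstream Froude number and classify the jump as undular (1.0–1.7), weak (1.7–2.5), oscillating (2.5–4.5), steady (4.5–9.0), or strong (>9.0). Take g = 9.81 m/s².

Fr₁ = 1.476; undular jump

Fr₁ = V₁/√(g·y₁) = 3.145/√(9.81×0.4625) = 1.476.
Fr₁ = 1.476 lies in the undular range.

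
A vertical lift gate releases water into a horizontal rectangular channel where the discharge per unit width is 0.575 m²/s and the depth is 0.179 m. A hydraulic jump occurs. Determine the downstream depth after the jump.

V₁ = q/y₁ = 0.575/0.179 = 3.21 m/s. Fr₁ = V₁/√(g·y₁) = 3.21/√(9.81×0.179) = 2.42.
Conjugate-depth relation: y₂/y₁ = ½[√(1 + 8Fr₁²) − 1] = ½[√48.01 − 1] = 2.96.
y₂ = 2.96 × 0.179 = 0.531 m.

y₂ = 0.531 m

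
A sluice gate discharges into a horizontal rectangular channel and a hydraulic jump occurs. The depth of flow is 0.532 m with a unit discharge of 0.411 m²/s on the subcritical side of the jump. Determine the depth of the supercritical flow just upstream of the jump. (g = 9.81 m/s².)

V₂ = q/y₂ = 0.411/0.532 = 0.773 m/s; Fr₂ = V₂/√(g·y₂) = 0.338.
From the momentum equation (using Fr₂), y₁/y₂ = ½[√(1 + 8Fr₂²) − 1] = ½[√1.915 − 1] = 0.192.
y₁ = 0.192 × 0.532 = 0.102 m.

y₁ = 0.102 m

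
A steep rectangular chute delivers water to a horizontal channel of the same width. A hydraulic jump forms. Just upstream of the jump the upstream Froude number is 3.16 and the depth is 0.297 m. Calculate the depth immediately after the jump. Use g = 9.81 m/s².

Fr₁ = 3.16 (given).
Bélanger equation: y₂/y₁ = ½[√(1 + 8Fr₁²) − 1] = ½[√80.88 − 1] = 4.00.
y₂ = 4.00 × 0.297 = 1.19 m.

y₂ = 1.19 m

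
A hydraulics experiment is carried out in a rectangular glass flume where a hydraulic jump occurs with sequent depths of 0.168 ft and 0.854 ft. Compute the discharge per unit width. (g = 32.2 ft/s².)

q = 1.54 ft²/s

For a rectangular channel the momentum equation gives q² = ½·g·y₁·y₂·(y₁ + y₂) = ½×32.2×0.168×0.854×1.02 = 2.36.
q = √2.36 = 1.54 ft²/s.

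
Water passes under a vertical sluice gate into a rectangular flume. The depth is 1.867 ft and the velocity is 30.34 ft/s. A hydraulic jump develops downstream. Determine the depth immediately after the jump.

Fr₁ = V₁/√(g·y₁) = 30.34/√(32.2×1.867) = 3.913.
From the momentum equation for a rectangular channel, y₂/y₁ = ½[√(1 + 8Fr₁²) − 1] = ½[√123.50 − 1] = 5.056.
y₂ = 5.056 × 1.867 = 9.440 ft.

y₂ = 9.440 ft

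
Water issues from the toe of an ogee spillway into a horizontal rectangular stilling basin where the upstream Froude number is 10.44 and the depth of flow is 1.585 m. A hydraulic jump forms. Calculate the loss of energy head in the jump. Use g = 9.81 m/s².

Fr₁ = 10.44 (given).
Sequent-depth ratio: y₂/y₁ = ½[√(1 + 8Fr₁²) − 1] = ½[√872.95 − 1] = 14.27.
y₂ = 14.27 × 1.585 = 22.62 m.
Head loss: ΔE = (y₂ − y₁)³/(4y₁y₂) = (22.62 − 1.585)³/(4×1.585×22.62) = 9311/143.4 = 64.92 m.

ΔE = 64.92 m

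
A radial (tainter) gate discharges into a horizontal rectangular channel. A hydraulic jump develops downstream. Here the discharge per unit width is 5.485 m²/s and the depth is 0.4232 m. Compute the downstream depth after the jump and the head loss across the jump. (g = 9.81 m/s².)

V₁ = q/y₁ = 5.485/0.4232 = 12.96 m/s. Fr₁ = V₁/√(g·y₁) = 12.96/√(9.81×0.4232) = 6.361.
Bélanger equation: y₂/y₁ = ½[√(1 + 8Fr₁²) − 1] = ½[√324.70 − 1] = 8.510.
y₂ = 8.510 × 0.4232 = 3.601 m.
V₂ = q/y₂ = 5.485/3.601 = 1.523 m/s. E₁ = y₁ + V₁²/2g = 8.985 m; E₂ = y₂ + V₂²/2g = 3.720 m. ΔE = E₁ − E₂ = 5.265 m.

y₂ = 3.601 m; ΔE = 5.265 m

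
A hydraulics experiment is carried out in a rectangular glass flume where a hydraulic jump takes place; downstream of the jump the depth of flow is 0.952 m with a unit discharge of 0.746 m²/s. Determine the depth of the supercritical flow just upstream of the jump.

y₁ = 0.112 m

V₂ = q/y₂ = 0.746/0.952 = 0.784 m/s; Fr₂ = V₂/√(g·y₂) = 0.256.
The Bélanger relation is symmetric: y₁/y₂ = ½[√(1 + 8Fr₂²) − 1] = ½[√1.526 − 1] = 0.118.
y₁ = 0.118 × 0.952 = 0.112 m.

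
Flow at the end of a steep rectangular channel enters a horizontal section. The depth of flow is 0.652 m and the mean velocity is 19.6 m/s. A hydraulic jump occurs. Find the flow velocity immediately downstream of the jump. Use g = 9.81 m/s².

V₂ = 1.87 m/s

Fr₁ = V₁/√(g·y₁) = 19.6/√(9.81×0.652) = 7.75.
By Bélanger, y₂/y₁ = ½[√(1 + 8Fr₁²) − 1] = ½[√481.5 − 1] = 10.5.
y₂ = 10.5 × 0.652 = 6.83 m.
q = V₁·y₁ = 19.6 × 0.652 = 12.8 m²/s.
V₂ = q/y₂ = 12.8/6.83 = 1.87 m/s.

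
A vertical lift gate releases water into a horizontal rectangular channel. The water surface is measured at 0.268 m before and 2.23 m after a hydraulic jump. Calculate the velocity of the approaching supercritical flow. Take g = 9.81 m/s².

For a rectangular channel the momentum equation gives q² = ½·g·y₁·y₂·(y₁ + y₂) = ½×9.81×0.268×2.23×2.50 = 7.32.
q = √7.32 = 2.71 m²/s.
V₁ = q/y₁ = 2.71/0.268 = 10.1 m/s.

V₁ = 10.1 m/s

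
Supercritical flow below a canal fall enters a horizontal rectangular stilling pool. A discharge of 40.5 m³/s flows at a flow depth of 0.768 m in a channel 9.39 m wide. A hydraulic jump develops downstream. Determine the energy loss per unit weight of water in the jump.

q = Q/b = 40.5/9.39 = 4.31 m²/s; V₁ = q/y₁ = 5.62 m/s. Fr₁ = V₁/√(g·y₁) = 2.05.
From the momentum equation for a rectangular channel, y₂/y₁ = ½[√(1 + 8Fr₁²) − 1] = ½[√34.49 − 1] = 2.44.
y₂ = 2.44 × 0.768 = 1.87 m.
V₂ = q/y₂ = 4.31/1.87 = 2.31 m/s. E₁ = y₁ + V₁²/2g = 2.38 m; E₂ = y₂ + V₂²/2g = 2.14 m. ΔE = E₁ − E₂ = 0.234 m.

ΔE = 0.234 m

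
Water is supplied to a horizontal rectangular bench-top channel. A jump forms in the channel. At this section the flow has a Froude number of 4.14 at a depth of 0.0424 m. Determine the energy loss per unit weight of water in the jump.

Fr₁ = 4.14 (given).
By Bélanger, y₂/y₁ = ½[√(1 + 8Fr₁²) − 1] = ½[√138.1 − 1] = 5.38.
y₂ = 5.38 × 0.0424 = 0.228 m.
V₁ = Fr₁·√(g·y₁) = 4.14×√(9.81×0.0424) = 2.67 m/s; q = V₁·y₁ = 0.113 m²/s. V₂ = q/y₂ = 0.113/0.228 = 0.497 m/s. E₁ = y₁ + V₁²/2g = 0.406 m; E₂ = y₂ + V₂²/2g = 0.241 m. ΔE = E₁ − E₂ = 0.165 m.

ΔE = 0.165 m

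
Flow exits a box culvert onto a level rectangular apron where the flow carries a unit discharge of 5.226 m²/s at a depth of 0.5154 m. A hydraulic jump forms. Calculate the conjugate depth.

y₂ = 3.039 m

V₁ = q/y₁ = 5.226/0.5154 = 10.14 m/s. Fr₁ = V₁/√(g·y₁) = 10.14/√(9.81×0.5154) = 4.509.
Sequent-depth ratio: y₂/y₁ = ½[√(1 + 8Fr₁²) − 1] = ½[√163.68 − 1] = 5.897.
y₂ = 5.897 × 0.5154 = 3.039 m.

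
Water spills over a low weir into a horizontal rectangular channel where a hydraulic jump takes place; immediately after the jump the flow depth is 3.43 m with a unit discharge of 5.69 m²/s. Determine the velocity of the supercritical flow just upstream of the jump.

V₂ = q/y₂ = 5.69/3.43 = 1.66 m/s; Fr₂ = V₂/√(g·y₂) = 0.286.
Applying the sequent-depth relation in reverse, y₁/y₂ = ½[√(1 + 8Fr₂²) − 1] = ½[√1.654 − 1] = 0.143.
y₁ = 0.143 × 3.43 = 0.491 m.
V₁ = q/y₁ = 5.69/0.491 = 11.6 m/s.

V₁ = 11.6 m/s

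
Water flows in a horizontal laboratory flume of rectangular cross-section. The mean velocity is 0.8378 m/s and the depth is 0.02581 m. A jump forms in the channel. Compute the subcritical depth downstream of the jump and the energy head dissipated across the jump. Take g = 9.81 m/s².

Fr₁ = V₁/√(g·y₁) = 0.8378/√(9.81×0.02581) = 1.665.
Conjugate-depth relation: y₂/y₁ = ½[√(1 + 8Fr₁²) − 1] = ½[√23.178 − 1] = 1.907.
y₂ = 1.907 × 0.02581 = 0.04922 m.
q = V₁·y₁ = 0.8378 × 0.02581 = 0.02162 m²/s. V₂ = q/y₂ = 0.02162/0.04922 = 0.4393 m/s. E₁ = y₁ + V₁²/2g = 0.06159 m; E₂ = y₂ + V₂²/2g = 0.05906 m. ΔE = E₁ − E₂ = 0.002526 m.

y₂ = 0.04922 m; ΔE = 0.002526 m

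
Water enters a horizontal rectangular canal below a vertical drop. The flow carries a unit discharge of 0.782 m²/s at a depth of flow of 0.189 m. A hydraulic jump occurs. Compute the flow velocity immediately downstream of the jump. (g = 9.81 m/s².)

V₁ = q/y₁ = 0.782/0.189 = 4.14 m/s. Fr₁ = V₁/√(g·y₁) = 4.14/√(9.81×0.189) = 3.04.
Bélanger equation: y₂/y₁ = ½[√(1 + 8Fr₁²) − 1] = ½[√74.87 − 1] = 3.83.
y₂ = 3.83 × 0.189 = 0.723 m.
V₂ = q/y₂ = 0.782/0.723 = 1.08 m/s.

V₂ = 1.08 m/s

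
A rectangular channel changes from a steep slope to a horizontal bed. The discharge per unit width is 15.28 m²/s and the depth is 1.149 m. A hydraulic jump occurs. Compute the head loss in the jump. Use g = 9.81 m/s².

V₁ = q/y₁ = 15.28/1.149 = 13.30 m/s. Fr₁ = V₁/√(g·y₁) = 13.30/√(9.81×1.149) = 3.961.
From the momentum equation for a rectangular channel, y₂/y₁ = ½[√(1 + 8Fr₁²) − 1] = ½[√126.52 − 1] = 5.124.
y₂ = 5.124 × 1.149 = 5.888 m.
Head loss: ΔE = (y₂ − y₁)³/(4y₁y₂) = (5.888 − 1.149)³/(4×1.149×5.888) = 106.4/27.06 = 3.932 m.

ΔE = 3.932 m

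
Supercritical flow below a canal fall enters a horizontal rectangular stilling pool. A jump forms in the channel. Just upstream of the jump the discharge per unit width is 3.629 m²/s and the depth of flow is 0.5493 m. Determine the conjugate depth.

y₂ = 1.953 m

V₁ = q/y₁ = 3.629/0.5493 = 6.607 m/s. Fr₁ = V₁/√(g·y₁) = 6.607/√(9.81×0.5493) = 2.846.
Sequent-depth ratio: y₂/y₁ = ½[√(1 + 8Fr₁²) − 1] = ½[√65.799 − 1] = 3.556.
y₂ = 3.556 × 0.5493 = 1.953 m.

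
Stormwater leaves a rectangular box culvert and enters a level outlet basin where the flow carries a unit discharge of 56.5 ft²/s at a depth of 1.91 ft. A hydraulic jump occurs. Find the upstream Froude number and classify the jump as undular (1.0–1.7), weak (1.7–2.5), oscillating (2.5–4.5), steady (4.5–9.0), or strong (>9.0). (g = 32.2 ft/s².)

Fr₁ = 3.77; oscillating jump

V₁ = q/y₁ = 56.5/1.91 = 29.6 ft/s. Fr₁ = V₁/√(g·y₁) = 29.6/√(32.2×1.91) = 3.77.
Fr₁ = 3.77 lies in the oscillating range.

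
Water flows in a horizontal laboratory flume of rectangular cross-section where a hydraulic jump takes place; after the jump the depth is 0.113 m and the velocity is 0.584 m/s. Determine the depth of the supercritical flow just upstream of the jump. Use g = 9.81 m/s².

y₁ = 0.0486 m

Fr₂ = V₂/√(g·y₂) = 0.584/√(9.81×0.113) = 0.555.
The Bélanger relation is symmetric: y₁/y₂ = ½[√(1 + 8Fr₂²) − 1] = ½[√3.461 − 1] = 0.430.
y₁ = 0.430 × 0.113 = 0.0486 m.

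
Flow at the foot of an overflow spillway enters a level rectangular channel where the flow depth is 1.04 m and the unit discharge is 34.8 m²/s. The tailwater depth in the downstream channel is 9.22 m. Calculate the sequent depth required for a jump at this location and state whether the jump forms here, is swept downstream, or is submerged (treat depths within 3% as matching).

y₂ = 14.9 m; the jump is swept downstream

V₁ = q/y₁ = 34.8/1.04 = 33.5 m/s. Fr₁ = V₁/√(g·y₁) = 33.5/√(9.81×1.04) = 10.5.
From the momentum equation for a rectangular channel, y₂/y₁ = ½[√(1 + 8Fr₁²) − 1] = ½[√879.0 − 1] = 14.3.
y₂ = 14.3 × 1.04 = 14.9 m.
Tailwater y_tw = 9.22 m: y_tw < y₂, so the jump is swept downstream.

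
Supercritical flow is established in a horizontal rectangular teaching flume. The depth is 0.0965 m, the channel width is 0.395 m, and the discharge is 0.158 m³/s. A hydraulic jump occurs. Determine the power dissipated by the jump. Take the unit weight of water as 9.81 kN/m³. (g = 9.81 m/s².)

P = 0.633 kW

q = Q/b = 0.158/0.395 = 0.400 m²/s; V₁ = q/y₁ = 4.15 m/s. Fr₁ = V₁/√(g·y₁) = 4.26.
Bélanger equation: y₂/y₁ = ½[√(1 + 8Fr₁²) − 1] = ½[√146.2 − 1] = 5.55.
y₂ = 5.55 × 0.0965 = 0.535 m.
V₂ = q/y₂ = 0.400/0.535 = 0.747 m/s. E₁ = y₁ + V₁²/2g = 0.972 m; E₂ = y₂ + V₂²/2g = 0.564 m. ΔE = E₁ − E₂ = 0.409 m.
P = γ·Q·ΔE = 9.81 × 0.158 × 0.409 = 0.633 kW.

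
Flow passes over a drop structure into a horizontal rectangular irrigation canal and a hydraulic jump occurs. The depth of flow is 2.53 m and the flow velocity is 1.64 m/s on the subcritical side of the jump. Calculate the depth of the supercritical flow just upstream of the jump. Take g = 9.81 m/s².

y₁ = 0.463 m

Fr₂ = V₂/√(g·y₂) = 1.64/√(9.81×2.53) = 0.329.
From the momentum equation (using Fr₂), y₁/y₂ = ½[√(1 + 8Fr₂²) − 1] = ½[√1.867 − 1] = 0.183.
y₁ = 0.183 × 2.53 = 0.463 m.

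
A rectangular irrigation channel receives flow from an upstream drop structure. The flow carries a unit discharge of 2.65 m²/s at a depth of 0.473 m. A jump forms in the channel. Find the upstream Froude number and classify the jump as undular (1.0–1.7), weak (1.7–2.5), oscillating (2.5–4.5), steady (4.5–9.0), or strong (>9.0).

Fr₁ = 2.60; oscillating jump

V₁ = q/y₁ = 2.65/0.473 = 5.60 m/s. Fr₁ = V₁/√(g·y₁) = 5.60/√(9.81×0.473) = 2.60.
Fr₁ = 2.60 lies in the oscillating range.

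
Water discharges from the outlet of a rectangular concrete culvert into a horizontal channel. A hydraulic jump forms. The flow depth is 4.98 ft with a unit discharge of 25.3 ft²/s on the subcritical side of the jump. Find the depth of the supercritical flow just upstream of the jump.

V₂ = q/y₂ = 25.3/4.98 = 5.08 ft/s; Fr₂ = V₂/√(g·y₂) = 0.401.
Applying the sequent-depth relation in reverse, y₁/y₂ = ½[√(1 + 8Fr₂²) − 1] = ½[√2.288 − 1] = 0.256.
y₁ = 0.256 × 4.98 = 1.28 ft.

y₁ = 1.28 ft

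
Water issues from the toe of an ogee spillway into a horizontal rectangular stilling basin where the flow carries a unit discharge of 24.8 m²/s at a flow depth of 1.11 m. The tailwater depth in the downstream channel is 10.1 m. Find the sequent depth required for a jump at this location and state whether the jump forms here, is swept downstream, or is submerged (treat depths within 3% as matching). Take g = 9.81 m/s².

y₂ = 10.1 m; the jump forms here

V₁ = q/y₁ = 24.8/1.11 = 22.3 m/s. Fr₁ = V₁/√(g·y₁) = 22.3/√(9.81×1.11) = 6.77.
By Bélanger, y₂/y₁ = ½[√(1 + 8Fr₁²) − 1] = ½[√367.7 − 1] = 9.09.
y₂ = 9.09 × 1.11 = 10.1 m.
Tailwater y_tw = 10.1 m: y_tw ≈ y₂, so the jump forms here.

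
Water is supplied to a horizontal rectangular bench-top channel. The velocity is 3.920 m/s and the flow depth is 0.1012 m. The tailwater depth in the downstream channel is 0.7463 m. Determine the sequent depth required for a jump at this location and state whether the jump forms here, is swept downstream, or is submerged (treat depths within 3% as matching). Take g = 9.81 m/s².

Fr₁ = V₁/√(g·y₁) = 3.920/√(9.81×0.1012) = 3.934.
By Bélanger, y₂/y₁ = ½[√(1 + 8Fr₁²) − 1] = ½[√124.83 − 1] = 5.086.
y₂ = 5.086 × 0.1012 = 0.5147 m.
Tailwater y_tw = 0.7463 m: y_tw > y₂, so the jump is submerged.

y₂ = 0.5147 m; the jump is submerged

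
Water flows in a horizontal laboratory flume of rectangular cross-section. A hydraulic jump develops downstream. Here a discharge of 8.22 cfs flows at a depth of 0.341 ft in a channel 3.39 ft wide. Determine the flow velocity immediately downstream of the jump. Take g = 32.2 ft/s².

V₂ = 2.76 ft/s

q = Q/b = 8.22/3.39 = 2.42 ft²/s; V₁ = q/y₁ = 7.11 ft/s. Fr₁ = V₁/√(g·y₁) = 2.15.
Sequent-depth ratio: y₂/y₁ = ½[√(1 + 8Fr₁²) − 1] = ½[√37.84 − 1] = 2.58.
y₂ = 2.58 × 0.341 = 0.878 ft.
V₂ = q/y₂ = 2.42/0.878 = 2.76 ft/s.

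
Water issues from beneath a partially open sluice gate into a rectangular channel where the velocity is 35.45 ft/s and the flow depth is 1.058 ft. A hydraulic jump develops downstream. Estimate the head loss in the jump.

Fr₁ = V₁/√(g·y₁) = 35.45/√(32.2×1.058) = 6.074.
From the momentum equation for a rectangular channel, y₂/y₁ = ½[√(1 + 8Fr₁²) − 1] = ½[√296.11 − 1] = 8.104.
y₂ = 8.104 × 1.058 = 8.574 ft.
Head loss: ΔE = (y₂ − y₁)³/(4y₁y₂) = (8.574 − 1.058)³/(4×1.058×8.574) = 424.6/36.28 = 11.70 ft.

ΔE = 11.70 ft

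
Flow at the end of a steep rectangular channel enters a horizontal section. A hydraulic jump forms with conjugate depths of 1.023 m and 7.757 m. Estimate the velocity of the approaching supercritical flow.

For a rectangular channel the momentum equation gives q² = ½·g·y₁·y₂·(y₁ + y₂) = ½×9.81×1.023×7.757×8.780 = 341.7.
q = √341.7 = 18.49 m²/s.
V₁ = q/y₁ = 18.49/1.023 = 18.07 m/s.

V₁ = 18.07 m/s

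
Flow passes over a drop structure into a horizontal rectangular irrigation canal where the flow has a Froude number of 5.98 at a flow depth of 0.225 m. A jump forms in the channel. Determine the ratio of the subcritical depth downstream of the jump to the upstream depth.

y₂/y₁ = 7.97

Fr₁ = 5.98 (given).
By Bélanger, y₂/y₁ = ½[√(1 + 8Fr₁²) − 1] = ½[√287.1 − 1] = 7.97.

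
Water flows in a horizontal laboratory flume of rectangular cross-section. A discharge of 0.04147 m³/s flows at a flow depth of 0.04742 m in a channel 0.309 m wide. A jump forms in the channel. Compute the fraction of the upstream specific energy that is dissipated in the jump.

ΔE/E₁ = 0.408 (40.8%)

q = Q/b = 0.04147/0.309 = 0.1342 m²/s; V₁ = q/y₁ = 2.830 m/s. Fr₁ = V₁/√(g·y₁) = 4.150.
Bélanger equation: y₂/y₁ = ½[√(1 + 8Fr₁²) − 1] = ½[√138.75 − 1] = 5.390.
y₂ = 5.390 × 0.04742 = 0.2556 m.
E₁ = y₁ + V₁²/2g = 0.4557 m. ΔE = (y₂ − y₁)³/(4y₁y₂) = 0.1860 m. ΔE/E₁ = 0.1860/0.4557 = 0.408.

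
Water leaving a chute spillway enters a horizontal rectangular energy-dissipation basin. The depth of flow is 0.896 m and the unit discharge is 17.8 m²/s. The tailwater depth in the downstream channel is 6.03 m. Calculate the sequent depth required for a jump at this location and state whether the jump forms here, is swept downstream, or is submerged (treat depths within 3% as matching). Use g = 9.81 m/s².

V₁ = q/y₁ = 17.8/0.896 = 19.9 m/s. Fr₁ = V₁/√(g·y₁) = 19.9/√(9.81×0.896) = 6.70.
Conjugate-depth relation: y₂/y₁ = ½[√(1 + 8Fr₁²) − 1] = ½[√360.2 − 1] = 8.99.
y₂ = 8.99 × 0.896 = 8.05 m.
Tailwater y_tw = 6.03 m: y_tw < y₂, so the jump is swept downstream.

y₂ = 8.05 m; the jump is swept downstream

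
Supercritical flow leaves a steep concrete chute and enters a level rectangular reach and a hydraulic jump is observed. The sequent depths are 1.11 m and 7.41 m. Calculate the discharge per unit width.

q = 18.5 m²/s

For a rectangular channel the momentum equation gives q² = ½·g·y₁·y₂·(y₁ + y₂) = ½×9.81×1.11×7.41×8.52 = 344.
q = √344 = 18.5 m²/s.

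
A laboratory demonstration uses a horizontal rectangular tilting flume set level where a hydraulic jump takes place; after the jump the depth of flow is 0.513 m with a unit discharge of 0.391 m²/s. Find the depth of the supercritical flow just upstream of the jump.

V₂ = q/y₂ = 0.391/0.513 = 0.762 m/s; Fr₂ = V₂/√(g·y₂) = 0.340.
Applying the sequent-depth relation in reverse, y₁/y₂ = ½[√(1 + 8Fr₂²) − 1] = ½[√1.923 − 1] = 0.193.
y₁ = 0.193 × 0.513 = 0.0992 m.

y₁ = 0.0992 m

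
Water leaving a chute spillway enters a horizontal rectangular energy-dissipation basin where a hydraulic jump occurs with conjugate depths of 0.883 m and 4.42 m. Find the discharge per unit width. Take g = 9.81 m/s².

q = 10.1 m²/s

For a rectangular channel the momentum equation gives q² = ½·g·y₁·y₂·(y₁ + y₂) = ½×9.81×0.883×4.42×5.30 = 102.
q = √102 = 10.1 m²/s.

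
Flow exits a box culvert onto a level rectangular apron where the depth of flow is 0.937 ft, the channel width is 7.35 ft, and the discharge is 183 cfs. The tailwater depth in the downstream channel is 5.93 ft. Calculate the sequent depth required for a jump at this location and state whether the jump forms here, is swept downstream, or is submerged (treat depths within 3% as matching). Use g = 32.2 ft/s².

y₂ = 5.96 ft; the jump forms here

q = Q/b = 183/7.35 = 24.9 ft²/s; V₁ = q/y₁ = 26.6 ft/s. Fr₁ = V₁/√(g·y₁) = 4.84.
From the momentum equation for a rectangular channel, y₂/y₁ = ½[√(1 + 8Fr₁²) − 1] = ½[√188.2 − 1] = 6.36.
y₂ = 6.36 × 0.937 = 5.96 ft.
Tailwater y_tw = 5.93 ft: y_tw ≈ y₂, so the jump forms here.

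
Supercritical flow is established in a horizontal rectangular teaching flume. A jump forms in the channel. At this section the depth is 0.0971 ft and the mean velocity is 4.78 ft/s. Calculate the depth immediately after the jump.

y₂ = 0.326 ft

Fr₁ = V₁/√(g·y₁) = 4.78/√(32.2×0.0971) = 2.70.
Sequent-depth ratio: y₂/y₁ = ½[√(1 + 8Fr₁²) − 1] = ½[√59.46 − 1] = 3.36.
y₂ = 3.36 × 0.0971 = 0.326 ft.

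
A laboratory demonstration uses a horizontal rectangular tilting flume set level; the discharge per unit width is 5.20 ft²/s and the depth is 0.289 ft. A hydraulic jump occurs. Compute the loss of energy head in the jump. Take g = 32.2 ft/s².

ΔE = 2.96 ft

V₁ = q/y₁ = 5.20/0.289 = 18.0 ft/s. Fr₁ = V₁/√(g·y₁) = 18.0/√(32.2×0.289) = 5.90.
Conjugate-depth relation: y₂/y₁ = ½[√(1 + 8Fr₁²) − 1] = ½[√279.3 − 1] = 7.86.
y₂ = 7.86 × 0.289 = 2.27 ft.
V₂ = q/y₂ = 5.20/2.27 = 2.29 ft/s. E₁ = y₁ + V₁²/2g = 5.32 ft; E₂ = y₂ + V₂²/2g = 2.35 ft. ΔE = E₁ − E₂ = 2.96 ft.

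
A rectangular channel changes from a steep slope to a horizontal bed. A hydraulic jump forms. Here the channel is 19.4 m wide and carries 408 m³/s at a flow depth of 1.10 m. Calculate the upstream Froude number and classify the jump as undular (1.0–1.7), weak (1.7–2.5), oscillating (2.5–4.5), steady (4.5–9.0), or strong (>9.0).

Fr₁ = 5.82; steady jump

q = Q/b = 408/19.4 = 21.0 m²/s; V₁ = q/y₁ = 19.1 m/s. Fr₁ = V₁/√(g·y₁) = 5.82.
Fr₁ = 5.82 lies in the steady range.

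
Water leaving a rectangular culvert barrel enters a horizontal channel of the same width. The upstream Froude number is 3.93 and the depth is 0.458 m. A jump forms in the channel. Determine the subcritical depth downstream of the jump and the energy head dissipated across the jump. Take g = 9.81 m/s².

y₂ = 2.33 m; ΔE = 1.53 m

Fr₁ = 3.93 (given).
Bélanger equation: y₂/y₁ = ½[√(1 + 8Fr₁²) − 1] = ½[√124.6 − 1] = 5.08.
y₂ = 5.08 × 0.458 = 2.33 m.
V₁ = Fr₁·√(g·y₁) = 3.93×√(9.81×0.458) = 8.33 m/s; q = V₁·y₁ = 3.82 m²/s. V₂ = q/y₂ = 3.82/2.33 = 1.64 m/s. E₁ = y₁ + V₁²/2g = 3.99 m; E₂ = y₂ + V₂²/2g = 2.46 m. ΔE = E₁ − E₂ = 1.53 m.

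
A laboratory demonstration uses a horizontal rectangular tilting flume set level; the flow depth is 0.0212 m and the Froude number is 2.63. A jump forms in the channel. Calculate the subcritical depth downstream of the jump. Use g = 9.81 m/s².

y₂ = 0.0690 m

Fr₁ = 2.63 (given).
Bélanger equation: y₂/y₁ = ½[√(1 + 8Fr₁²) − 1] = ½[√56.34 − 1] = 3.25.
y₂ = 3.25 × 0.0212 = 0.0690 m.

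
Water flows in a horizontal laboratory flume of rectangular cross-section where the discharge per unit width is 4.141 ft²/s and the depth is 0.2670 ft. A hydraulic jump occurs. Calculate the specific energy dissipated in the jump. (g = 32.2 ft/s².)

V₁ = q/y₁ = 4.141/0.2670 = 15.51 ft/s. Fr₁ = V₁/√(g·y₁) = 15.51/√(32.2×0.2670) = 5.289.
Sequent-depth ratio: y₂/y₁ = ½[√(1 + 8Fr₁²) − 1] = ½[√224.83 − 1] = 6.997.
y₂ = 6.997 × 0.2670 = 1.868 ft.
V₂ = q/y₂ = 4.141/1.868 = 2.217 ft/s. E₁ = y₁ + V₁²/2g = 4.002 ft; E₂ = y₂ + V₂²/2g = 1.945 ft. ΔE = E₁ − E₂ = 2.058 ft.

ΔE = 2.058 ft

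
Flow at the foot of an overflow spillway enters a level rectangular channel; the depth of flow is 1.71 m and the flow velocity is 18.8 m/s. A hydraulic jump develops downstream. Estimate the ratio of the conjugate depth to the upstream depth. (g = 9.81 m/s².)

y₂/y₁ = 6.01

Fr₁ = V₁/√(g·y₁) = 18.8/√(9.81×1.71) = 4.59.
By Bélanger, y₂/y₁ = ½[√(1 + 8Fr₁²) − 1] = ½[√169.6 − 1] = 6.01.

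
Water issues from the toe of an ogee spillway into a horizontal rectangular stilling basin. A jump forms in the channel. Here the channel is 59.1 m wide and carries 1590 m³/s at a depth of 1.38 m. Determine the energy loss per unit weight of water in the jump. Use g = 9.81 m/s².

ΔE = 10.7 m

q = Q/b = 1590/59.1 = 26.9 m²/s; V₁ = q/y₁ = 19.5 m/s. Fr₁ = V₁/√(g·y₁) = 5.30.
Conjugate-depth relation: y₂/y₁ = ½[√(1 + 8Fr₁²) − 1] = ½[√225.6 − 1] = 7.01.
y₂ = 7.01 × 1.38 = 9.67 m.
Head loss: ΔE = (y₂ − y₁)³/(4y₁y₂) = (9.67 − 1.38)³/(4×1.38×9.67) = 570/53.4 = 10.7 m.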